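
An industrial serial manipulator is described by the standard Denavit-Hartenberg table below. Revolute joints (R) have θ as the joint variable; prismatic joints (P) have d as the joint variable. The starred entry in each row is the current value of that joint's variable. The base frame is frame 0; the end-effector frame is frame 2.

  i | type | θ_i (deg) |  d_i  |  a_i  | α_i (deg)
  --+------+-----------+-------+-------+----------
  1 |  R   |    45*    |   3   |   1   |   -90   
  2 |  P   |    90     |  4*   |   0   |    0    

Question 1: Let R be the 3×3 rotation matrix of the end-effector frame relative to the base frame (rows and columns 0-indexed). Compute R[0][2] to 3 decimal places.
-0.707

End-effector z-axis (col 2 of R) = (-0.7071,0.7071,0.0000)
R[0][2] = -0.7071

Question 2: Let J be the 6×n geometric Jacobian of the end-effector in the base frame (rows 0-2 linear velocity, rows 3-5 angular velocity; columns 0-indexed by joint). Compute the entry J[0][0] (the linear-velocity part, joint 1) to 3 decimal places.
-3.536

axis z_0 = ẑ; lever o_n−o_0 = (-2.1213,3.5355,3.0000)
cross product → J_v[:, 0] = (-3.5355,-2.1213,0.0000)
J_ω[:, 0] = z_0
entry J[0][0] = -3.5355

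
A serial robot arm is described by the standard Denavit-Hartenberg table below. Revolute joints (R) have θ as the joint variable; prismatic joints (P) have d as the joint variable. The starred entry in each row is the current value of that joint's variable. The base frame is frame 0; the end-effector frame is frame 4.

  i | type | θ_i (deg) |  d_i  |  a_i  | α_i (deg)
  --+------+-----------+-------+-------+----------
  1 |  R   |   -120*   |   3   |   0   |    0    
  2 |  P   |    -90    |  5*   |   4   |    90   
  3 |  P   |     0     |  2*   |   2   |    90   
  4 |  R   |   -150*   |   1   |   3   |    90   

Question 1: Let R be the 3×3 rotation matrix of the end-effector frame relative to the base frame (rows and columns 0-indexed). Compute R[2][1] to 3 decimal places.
-1.000

End-effector y-axis (col 1 of R) = (0.0000,0.0000,-1.0000)
R[2][1] = -1.0000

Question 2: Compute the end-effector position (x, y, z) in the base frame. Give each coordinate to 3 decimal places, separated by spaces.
after link 1: o_1 = (0.0000, 0.0000, 3.0000)
after link 2: o_2 = (-3.4641, 2.0000, 8.0000)
after link 3: o_3 = (-4.1962, 4.7321, 8.0000)
after link 4: o_4 = (-2.6962, 2.1340, 7.0000)

-2.696 2.134 7.000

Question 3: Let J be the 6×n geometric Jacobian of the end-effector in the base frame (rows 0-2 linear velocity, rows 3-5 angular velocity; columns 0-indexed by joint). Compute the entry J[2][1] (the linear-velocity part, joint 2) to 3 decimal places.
prismatic axis z_1 = (0.0000,0.0000,1.0000)
J_v[:, 1] = z_1; J_ω[:, 1] = (0,0,0)
entry J[2][1] = 1.0000

1.000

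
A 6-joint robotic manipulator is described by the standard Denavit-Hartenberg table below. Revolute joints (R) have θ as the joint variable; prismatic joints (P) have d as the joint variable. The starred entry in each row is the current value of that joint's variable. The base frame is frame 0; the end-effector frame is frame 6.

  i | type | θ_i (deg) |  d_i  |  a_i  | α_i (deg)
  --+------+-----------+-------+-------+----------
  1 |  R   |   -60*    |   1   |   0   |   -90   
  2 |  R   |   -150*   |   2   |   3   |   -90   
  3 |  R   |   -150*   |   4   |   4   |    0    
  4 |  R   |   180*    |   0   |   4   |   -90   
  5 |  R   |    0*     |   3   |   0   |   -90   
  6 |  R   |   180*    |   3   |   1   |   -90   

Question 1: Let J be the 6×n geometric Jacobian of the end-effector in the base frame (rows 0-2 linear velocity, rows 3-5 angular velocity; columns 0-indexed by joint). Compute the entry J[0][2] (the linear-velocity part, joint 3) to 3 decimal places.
2.958

axis z_2 = (0.2500,-0.4330,0.8660); lever o_n−o_2 = (-0.5425,-3.2566,-0.3170)
cross product → J_v[:, 2] = (2.9575,-0.3905,-1.0490)
J_ω[:, 2] = z_2
entry J[0][2] = 2.9575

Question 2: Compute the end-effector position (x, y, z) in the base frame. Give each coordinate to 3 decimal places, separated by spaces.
-0.109 -0.007 2.183

after link 1: o_1 = (0.0000, 0.0000, 1.0000)
after link 2: o_2 = (0.4330, 3.2500, 2.5000)
after link 3: o_3 = (4.6651, -0.0801, 4.2321)
after link 4: o_4 = (1.4330, 1.5179, 5.9641)
after link 5: o_5 = (-0.1675, -0.9061, 5.2141)
after link 6: o_6 = (-0.1095, -0.0066, 2.1830)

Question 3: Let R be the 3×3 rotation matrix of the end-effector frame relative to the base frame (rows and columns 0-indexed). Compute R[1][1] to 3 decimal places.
-0.433

End-effector y-axis (col 1 of R) = (0.2500,-0.4330,0.8660)
R[1][1] = -0.4330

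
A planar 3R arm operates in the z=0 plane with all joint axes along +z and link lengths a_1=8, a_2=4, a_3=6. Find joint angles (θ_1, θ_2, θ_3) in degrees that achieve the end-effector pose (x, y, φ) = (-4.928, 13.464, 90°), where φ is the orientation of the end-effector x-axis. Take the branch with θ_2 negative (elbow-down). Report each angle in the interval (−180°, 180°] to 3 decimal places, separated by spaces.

150.000 -90.003 30.003

wrist centre = target − a_3·(cos φ, sin φ) = (-4.9280, 7.4640)
cos θ_2 = (79.9965−8²−4²)/(2·8·4) = -0.0001; θ_2 = -90.0032° (elbow-down)
β = atan2(7.4640,-4.9280) = 123.4342°; ψ = atan2(-4.0000,7.9998) = -26.5657°
θ_1 = β − ψ = 149.9999°
θ_3 = φ − θ_1 − θ_2 = 30.0032° (wrapped to (-180°,180°])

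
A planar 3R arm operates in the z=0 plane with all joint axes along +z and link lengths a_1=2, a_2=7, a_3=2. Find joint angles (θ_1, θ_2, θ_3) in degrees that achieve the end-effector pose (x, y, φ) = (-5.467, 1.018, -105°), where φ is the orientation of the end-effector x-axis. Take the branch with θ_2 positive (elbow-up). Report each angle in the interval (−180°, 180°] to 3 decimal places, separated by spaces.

28.402 135.009 91.589

wrist centre = target − a_3·(cos φ, sin φ) = (-4.9494, 2.9499)
cos θ_2 = (33.1978−2²−7²)/(2·2·7) = -0.7072; θ_2 = 135.0093° (elbow-up)
β = atan2(2.9499,-4.9494) = 149.2048°; ψ = atan2(4.9489,-2.9505) = 120.8033°
θ_1 = β − ψ = 28.4015°
θ_3 = φ − θ_1 − θ_2 = 91.5892° (wrapped to (-180°,180°])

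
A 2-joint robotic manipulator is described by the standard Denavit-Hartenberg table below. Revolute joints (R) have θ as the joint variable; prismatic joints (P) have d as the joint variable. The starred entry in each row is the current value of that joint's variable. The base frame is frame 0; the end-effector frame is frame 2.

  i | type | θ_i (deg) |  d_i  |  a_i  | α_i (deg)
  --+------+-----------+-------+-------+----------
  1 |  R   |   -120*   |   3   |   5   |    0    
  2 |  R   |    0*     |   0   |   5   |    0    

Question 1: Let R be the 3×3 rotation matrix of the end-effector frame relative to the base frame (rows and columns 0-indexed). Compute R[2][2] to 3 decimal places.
End-effector z-axis (col 2 of R) = (0.0000,0.0000,1.0000)
R[2][2] = 1.0000

1.000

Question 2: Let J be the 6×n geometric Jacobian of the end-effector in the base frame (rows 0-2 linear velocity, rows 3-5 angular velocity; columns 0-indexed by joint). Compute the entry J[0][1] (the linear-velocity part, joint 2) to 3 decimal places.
axis z_1 = (0.0000,0.0000,1.0000); lever o_n−o_1 = (-2.5000,-4.3301,0.0000)
cross product → J_v[:, 1] = (4.3301,-2.5000,0.0000)
J_ω[:, 1] = z_1
entry J[0][1] = 4.3301

4.330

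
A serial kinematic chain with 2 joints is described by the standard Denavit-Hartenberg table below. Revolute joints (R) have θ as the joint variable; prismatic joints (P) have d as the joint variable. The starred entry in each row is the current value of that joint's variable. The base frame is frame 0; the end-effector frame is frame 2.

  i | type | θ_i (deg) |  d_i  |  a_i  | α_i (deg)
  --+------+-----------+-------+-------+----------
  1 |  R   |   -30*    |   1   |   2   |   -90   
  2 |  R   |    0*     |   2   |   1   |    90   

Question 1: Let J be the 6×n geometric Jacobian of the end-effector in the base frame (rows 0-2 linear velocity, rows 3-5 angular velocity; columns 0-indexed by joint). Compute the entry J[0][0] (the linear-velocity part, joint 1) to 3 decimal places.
axis z_0 = ẑ; lever o_n−o_0 = (3.5981,0.2321,1.0000)
cross product → J_v[:, 0] = (-0.2321,3.5981,0.0000)
J_ω[:, 0] = z_0
entry J[0][0] = -0.2321

-0.232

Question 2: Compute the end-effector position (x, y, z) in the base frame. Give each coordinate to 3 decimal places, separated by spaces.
after link 1: o_1 = (1.7321, -1.0000, 1.0000)
after link 2: o_2 = (3.5981, 0.2321, 1.0000)

3.598 0.232 1.000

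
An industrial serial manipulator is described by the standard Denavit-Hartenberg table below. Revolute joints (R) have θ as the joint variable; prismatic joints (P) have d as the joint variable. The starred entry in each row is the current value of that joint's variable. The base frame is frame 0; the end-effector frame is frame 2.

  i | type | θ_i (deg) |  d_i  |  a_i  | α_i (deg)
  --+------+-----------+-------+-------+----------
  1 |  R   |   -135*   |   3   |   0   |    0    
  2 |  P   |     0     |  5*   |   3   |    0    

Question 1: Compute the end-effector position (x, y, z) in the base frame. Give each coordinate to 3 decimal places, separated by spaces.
-2.121 -2.121 8.000

after link 1: o_1 = (0.0000, 0.0000, 3.0000)
after link 2: o_2 = (-2.1213, -2.1213, 8.0000)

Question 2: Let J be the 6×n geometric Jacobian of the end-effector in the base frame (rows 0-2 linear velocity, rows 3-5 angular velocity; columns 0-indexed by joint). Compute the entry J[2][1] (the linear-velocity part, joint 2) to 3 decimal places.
prismatic axis z_1 = (0.0000,0.0000,1.0000)
J_v[:, 1] = z_1; J_ω[:, 1] = (0,0,0)
entry J[2][1] = 1.0000

1.000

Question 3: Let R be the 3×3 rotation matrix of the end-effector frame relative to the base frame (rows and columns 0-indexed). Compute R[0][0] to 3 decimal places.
-0.707

End-effector x-axis (col 0 of R) = (-0.7071,-0.7071,0.0000)
R[0][0] = -0.7071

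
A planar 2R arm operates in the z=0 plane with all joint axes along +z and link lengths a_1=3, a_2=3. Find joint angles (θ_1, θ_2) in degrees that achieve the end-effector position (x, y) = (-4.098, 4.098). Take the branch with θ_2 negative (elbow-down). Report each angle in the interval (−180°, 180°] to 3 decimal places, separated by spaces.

150.004 -30.008

cos θ_2 = (33.5872−3²−3²)/(2·3·3) = 0.8660; θ_2 = -30.0080° (elbow-down)
β = atan2(4.0980,-4.0980) = 135.0000°; ψ = atan2(-1.5004,5.5979) = -15.0040°
θ_1 = β − ψ = 150.0040°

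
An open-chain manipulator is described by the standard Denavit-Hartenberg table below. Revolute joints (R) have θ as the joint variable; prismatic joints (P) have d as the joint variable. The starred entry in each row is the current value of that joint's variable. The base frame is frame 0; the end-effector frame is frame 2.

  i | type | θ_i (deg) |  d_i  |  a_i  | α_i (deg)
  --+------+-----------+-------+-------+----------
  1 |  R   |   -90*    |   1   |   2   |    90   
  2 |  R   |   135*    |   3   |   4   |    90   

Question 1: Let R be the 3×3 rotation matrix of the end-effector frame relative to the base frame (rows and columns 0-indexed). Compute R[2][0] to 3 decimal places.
End-effector x-axis (col 0 of R) = (0.0000,0.7071,0.7071)
R[2][0] = 0.7071

0.707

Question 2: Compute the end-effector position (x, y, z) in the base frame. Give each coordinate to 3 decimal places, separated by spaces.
after link 1: o_1 = (0.0000, -2.0000, 1.0000)
after link 2: o_2 = (-3.0000, 0.8284, 3.8284)

-3.000 0.828 3.828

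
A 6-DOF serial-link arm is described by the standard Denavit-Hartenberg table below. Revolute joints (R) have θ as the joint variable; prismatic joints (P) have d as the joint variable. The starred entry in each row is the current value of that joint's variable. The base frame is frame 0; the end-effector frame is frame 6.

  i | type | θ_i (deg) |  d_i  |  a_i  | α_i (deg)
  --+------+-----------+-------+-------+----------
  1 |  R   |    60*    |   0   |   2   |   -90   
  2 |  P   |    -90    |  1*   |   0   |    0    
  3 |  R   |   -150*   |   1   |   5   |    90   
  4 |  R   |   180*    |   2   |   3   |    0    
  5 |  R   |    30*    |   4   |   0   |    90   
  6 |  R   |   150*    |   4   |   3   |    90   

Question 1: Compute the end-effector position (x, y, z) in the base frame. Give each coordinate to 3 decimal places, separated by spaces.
after link 1: o_1 = (1.0000, 1.7321, 0.0000)
after link 2: o_2 = (0.1340, 2.2321, 0.0000)
after link 3: o_3 = (-1.9821, 0.5670, -4.3301)
after link 4: o_4 = (-0.3660, 3.3660, -2.7321)
after link 5: o_5 = (1.3660, 6.3660, -4.7321)
after link 6: o_6 = (-2.1720, 9.7643, -5.6986)

-2.172 9.764 -5.699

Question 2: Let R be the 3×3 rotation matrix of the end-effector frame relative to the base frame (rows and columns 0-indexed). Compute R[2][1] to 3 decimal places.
End-effector y-axis (col 1 of R) = (-0.6250,0.6495,0.4330)
R[2][1] = 0.4330

0.433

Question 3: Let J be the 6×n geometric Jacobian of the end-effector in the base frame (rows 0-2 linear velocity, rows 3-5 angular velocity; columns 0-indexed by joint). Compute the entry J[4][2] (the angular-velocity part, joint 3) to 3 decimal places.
axis z_2 = (-0.8660,0.5000,0.0000); lever o_n−o_2 = (-2.3059,7.5323,-5.6986)
cross product → J_v[:, 2] = (-2.8493,-4.9351,-5.3702)
J_ω[:, 2] = z_2
entry J[4][2] = 0.5000

0.500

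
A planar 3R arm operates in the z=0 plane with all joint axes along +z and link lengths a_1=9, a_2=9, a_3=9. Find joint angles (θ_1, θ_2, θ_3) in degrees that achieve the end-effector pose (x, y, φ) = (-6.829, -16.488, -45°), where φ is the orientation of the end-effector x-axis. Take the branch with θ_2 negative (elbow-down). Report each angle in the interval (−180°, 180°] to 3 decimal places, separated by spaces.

wrist centre = target − a_3·(cos φ, sin φ) = (-13.1930, -10.1240)
cos θ_2 = (276.5504−9²−9²)/(2·9·9) = 0.7071; θ_2 = -45.0005° (elbow-down)
β = atan2(-10.1240,-13.1930) = -142.4980°; ψ = atan2(-6.3640,15.3639) = -22.5002°
θ_1 = β − ψ = -119.9978°
θ_3 = φ − θ_1 − θ_2 = 119.9982° (wrapped to (-180°,180°])

-119.998 -45.000 119.998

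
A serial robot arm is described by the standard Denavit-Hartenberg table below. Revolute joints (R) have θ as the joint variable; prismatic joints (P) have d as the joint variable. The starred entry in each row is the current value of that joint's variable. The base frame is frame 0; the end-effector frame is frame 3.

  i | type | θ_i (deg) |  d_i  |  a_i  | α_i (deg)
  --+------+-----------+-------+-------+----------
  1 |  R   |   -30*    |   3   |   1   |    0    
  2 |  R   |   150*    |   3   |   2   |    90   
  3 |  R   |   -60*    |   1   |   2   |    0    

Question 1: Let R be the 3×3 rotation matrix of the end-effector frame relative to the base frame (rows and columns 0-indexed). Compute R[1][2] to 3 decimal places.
0.500

End-effector z-axis (col 2 of R) = (0.8660,0.5000,0.0000)
R[1][2] = 0.5000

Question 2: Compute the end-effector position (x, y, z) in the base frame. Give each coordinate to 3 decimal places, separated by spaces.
after link 1: o_1 = (0.8660, -0.5000, 3.0000)
after link 2: o_2 = (-0.1340, 1.2321, 6.0000)
after link 3: o_3 = (0.2321, 2.5981, 4.2679)

0.232 2.598 4.268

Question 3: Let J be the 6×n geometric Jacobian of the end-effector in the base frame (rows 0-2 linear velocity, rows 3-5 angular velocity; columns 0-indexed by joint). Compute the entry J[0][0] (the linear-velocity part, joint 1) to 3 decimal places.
-2.598

axis z_0 = ẑ; lever o_n−o_0 = (0.2321,2.5981,4.2679)
cross product → J_v[:, 0] = (-2.5981,0.2321,0.0000)
J_ω[:, 0] = z_0
entry J[0][0] = -2.5981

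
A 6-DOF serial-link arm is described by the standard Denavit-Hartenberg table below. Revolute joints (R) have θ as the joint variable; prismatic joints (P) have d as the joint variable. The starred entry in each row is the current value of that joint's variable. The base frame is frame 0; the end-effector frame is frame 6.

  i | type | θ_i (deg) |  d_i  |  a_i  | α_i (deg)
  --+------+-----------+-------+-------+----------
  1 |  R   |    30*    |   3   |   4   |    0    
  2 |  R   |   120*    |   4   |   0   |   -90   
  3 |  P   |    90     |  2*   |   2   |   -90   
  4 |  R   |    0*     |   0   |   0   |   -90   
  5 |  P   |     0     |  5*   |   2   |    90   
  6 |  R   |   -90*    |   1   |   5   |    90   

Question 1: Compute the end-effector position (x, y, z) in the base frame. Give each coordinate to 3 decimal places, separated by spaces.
after link 1: o_1 = (3.4641, 2.0000, 3.0000)
after link 2: o_2 = (3.4641, 2.0000, 7.0000)
after link 3: o_3 = (2.4641, 0.2679, 5.0000)
after link 4: o_4 = (2.4641, 0.2679, 5.0000)
after link 5: o_5 = (4.9641, 4.5981, 3.0000)
after link 6: o_6 = (3.3301, -0.2321, 3.0000)

3.330 -0.232 3.000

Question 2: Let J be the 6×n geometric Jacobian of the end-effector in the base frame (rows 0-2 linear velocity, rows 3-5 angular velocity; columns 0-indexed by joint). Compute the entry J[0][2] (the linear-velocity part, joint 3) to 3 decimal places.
prismatic axis z_2 = (-0.5000,-0.8660,0.0000)
J_v[:, 2] = z_2; J_ω[:, 2] = (0,0,0)
entry J[0][2] = -0.5000

-0.500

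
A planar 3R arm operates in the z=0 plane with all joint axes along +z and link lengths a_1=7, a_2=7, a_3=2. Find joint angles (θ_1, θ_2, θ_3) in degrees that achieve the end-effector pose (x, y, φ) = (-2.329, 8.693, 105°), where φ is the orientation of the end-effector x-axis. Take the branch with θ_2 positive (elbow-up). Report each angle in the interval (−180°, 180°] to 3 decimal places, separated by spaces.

44.996 120.004 -60.000

wrist centre = target − a_3·(cos φ, sin φ) = (-1.8114, 6.7611)
cos θ_2 = (48.9942−7²−7²)/(2·7·7) = -0.5001; θ_2 = 120.0039° (elbow-up)
β = atan2(6.7611,-1.8114) = 104.9978°; ψ = atan2(6.0619,3.4996) = 60.0020°
θ_1 = β − ψ = 44.9958°
θ_3 = φ − θ_1 − θ_2 = -59.9997° (wrapped to (-180°,180°])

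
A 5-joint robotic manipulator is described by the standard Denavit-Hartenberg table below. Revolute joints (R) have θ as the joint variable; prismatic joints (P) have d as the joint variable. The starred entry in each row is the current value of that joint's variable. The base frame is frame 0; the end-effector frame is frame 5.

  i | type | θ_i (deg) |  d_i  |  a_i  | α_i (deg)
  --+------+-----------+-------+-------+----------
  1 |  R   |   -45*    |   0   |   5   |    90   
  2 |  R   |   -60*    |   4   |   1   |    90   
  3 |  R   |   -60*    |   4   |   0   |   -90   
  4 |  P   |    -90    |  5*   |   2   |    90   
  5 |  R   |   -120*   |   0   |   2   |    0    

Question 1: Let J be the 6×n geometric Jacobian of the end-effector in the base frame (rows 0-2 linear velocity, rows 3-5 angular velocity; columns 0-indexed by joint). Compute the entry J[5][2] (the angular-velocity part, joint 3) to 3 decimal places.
-0.500

axis z_2 = (-0.6124,0.6124,-0.5000); lever o_n−o_2 = (-3.2167,0.9059,-4.9510)
cross product → J_v[:, 2] = (-2.5789,-1.4235,1.4151)
J_ω[:, 2] = z_2
entry J[5][2] = -0.5000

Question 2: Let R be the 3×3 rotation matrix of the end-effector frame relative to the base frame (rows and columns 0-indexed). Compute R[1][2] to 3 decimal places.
-0.436

End-effector z-axis (col 2 of R) = (-0.7891,-0.4356,0.4330)
R[1][2] = -0.4356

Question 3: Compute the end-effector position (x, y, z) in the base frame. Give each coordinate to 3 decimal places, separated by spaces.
after link 1: o_1 = (3.5355, -3.5355, 0.0000)
after link 2: o_2 = (1.0607, -6.7175, -0.8660)
after link 3: o_3 = (-1.3888, -4.2680, -2.8660)
after link 4: o_4 = (-2.8504, -6.3420, -7.6160)
after link 5: o_5 = (-2.1560, -5.8116, -5.8170)

-2.156 -5.812 -5.817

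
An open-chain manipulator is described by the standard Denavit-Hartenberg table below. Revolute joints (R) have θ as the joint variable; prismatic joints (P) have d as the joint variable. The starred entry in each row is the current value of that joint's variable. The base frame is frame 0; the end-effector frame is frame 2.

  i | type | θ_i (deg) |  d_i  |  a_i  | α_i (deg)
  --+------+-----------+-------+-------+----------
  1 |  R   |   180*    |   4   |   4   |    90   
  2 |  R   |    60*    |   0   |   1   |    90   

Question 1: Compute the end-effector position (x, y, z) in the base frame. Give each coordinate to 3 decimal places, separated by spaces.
after link 1: o_1 = (-4.0000, 0.0000, 4.0000)
after link 2: o_2 = (-4.5000, 0.0000, 4.8660)

-4.500 0.000 4.866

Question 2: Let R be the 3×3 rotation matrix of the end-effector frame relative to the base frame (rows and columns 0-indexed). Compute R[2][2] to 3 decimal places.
-0.500

End-effector z-axis (col 2 of R) = (-0.8660,0.0000,-0.5000)
R[2][2] = -0.5000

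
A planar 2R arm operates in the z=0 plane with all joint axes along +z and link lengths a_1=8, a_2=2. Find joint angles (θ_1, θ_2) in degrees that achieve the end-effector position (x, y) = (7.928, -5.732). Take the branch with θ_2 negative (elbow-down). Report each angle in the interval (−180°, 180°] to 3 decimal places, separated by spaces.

cos θ_2 = (95.7090−8²−2²)/(2·8·2) = 0.8659; θ_2 = -30.0136° (elbow-down)
β = atan2(-5.7320,7.9280) = -35.8672°; ψ = atan2(-1.0004,9.7318) = -5.8693°
θ_1 = β − ψ = -29.9979°

-29.998 -30.014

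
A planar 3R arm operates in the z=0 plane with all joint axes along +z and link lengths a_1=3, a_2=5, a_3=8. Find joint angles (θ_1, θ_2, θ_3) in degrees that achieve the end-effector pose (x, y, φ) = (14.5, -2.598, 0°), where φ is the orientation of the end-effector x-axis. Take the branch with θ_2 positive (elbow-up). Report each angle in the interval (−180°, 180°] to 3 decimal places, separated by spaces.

-60.000 60.001 -0.001

wrist centre = target − a_3·(cos φ, sin φ) = (6.5000, -2.5980)
cos θ_2 = (48.9996−3²−5²)/(2·3·5) = 0.5000; θ_2 = 60.0009° (elbow-up)
β = atan2(-2.5980,6.5000) = -21.7862°; ψ = atan2(4.3302,5.4999) = 38.2138°
θ_1 = β − ψ = -60.0000°
θ_3 = φ − θ_1 − θ_2 = -0.0009° (wrapped to (-180°,180°])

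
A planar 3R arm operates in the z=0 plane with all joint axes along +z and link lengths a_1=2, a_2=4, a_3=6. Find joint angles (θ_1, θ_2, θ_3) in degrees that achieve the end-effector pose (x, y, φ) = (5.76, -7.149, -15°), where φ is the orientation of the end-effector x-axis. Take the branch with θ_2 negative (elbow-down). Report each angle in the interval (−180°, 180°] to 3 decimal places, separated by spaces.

-60.016 -44.981 89.997

wrist centre = target − a_3·(cos φ, sin φ) = (-0.0356, -5.5961)
cos θ_2 = (31.3174−2²−4²)/(2·2·4) = 0.7073; θ_2 = -44.9811° (elbow-down)
β = atan2(-5.5961,-0.0356) = -90.3640°; ψ = atan2(-2.8275,4.8294) = -30.3481°
θ_1 = β − ψ = -60.0159°
θ_3 = φ − θ_1 − θ_2 = 89.9970° (wrapped to (-180°,180°])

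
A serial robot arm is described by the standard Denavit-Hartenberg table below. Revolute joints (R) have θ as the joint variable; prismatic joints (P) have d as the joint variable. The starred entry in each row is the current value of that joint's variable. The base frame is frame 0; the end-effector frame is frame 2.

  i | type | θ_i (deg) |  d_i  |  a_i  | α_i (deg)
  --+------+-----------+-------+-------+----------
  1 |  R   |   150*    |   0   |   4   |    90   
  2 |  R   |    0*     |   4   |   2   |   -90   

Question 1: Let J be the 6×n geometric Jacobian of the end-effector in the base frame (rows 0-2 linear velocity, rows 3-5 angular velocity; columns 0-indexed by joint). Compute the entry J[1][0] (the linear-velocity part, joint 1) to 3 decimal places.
-3.196

axis z_0 = ẑ; lever o_n−o_0 = (-3.1962,6.4641,0.0000)
cross product → J_v[:, 0] = (-6.4641,-3.1962,0.0000)
J_ω[:, 0] = z_0
entry J[1][0] = -3.1962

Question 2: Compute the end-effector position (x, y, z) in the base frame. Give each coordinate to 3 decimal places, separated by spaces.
after link 1: o_1 = (-3.4641, 2.0000, 0.0000)
after link 2: o_2 = (-3.1962, 6.4641, 0.0000)

-3.196 6.464 0.000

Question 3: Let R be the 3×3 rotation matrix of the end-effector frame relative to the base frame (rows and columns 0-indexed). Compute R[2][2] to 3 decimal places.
1.000

End-effector z-axis (col 2 of R) = (0.0000,0.0000,1.0000)
R[2][2] = 1.0000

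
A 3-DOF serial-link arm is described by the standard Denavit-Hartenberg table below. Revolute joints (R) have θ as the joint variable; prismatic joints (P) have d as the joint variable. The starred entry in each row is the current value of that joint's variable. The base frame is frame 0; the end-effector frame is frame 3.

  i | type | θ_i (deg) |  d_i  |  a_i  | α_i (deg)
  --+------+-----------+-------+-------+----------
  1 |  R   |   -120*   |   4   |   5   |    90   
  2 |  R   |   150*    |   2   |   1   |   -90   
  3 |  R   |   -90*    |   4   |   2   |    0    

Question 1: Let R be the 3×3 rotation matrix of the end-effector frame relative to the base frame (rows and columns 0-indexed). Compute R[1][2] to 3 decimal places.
0.433

End-effector z-axis (col 2 of R) = (0.2500,0.4330,-0.8660)
R[1][2] = 0.4330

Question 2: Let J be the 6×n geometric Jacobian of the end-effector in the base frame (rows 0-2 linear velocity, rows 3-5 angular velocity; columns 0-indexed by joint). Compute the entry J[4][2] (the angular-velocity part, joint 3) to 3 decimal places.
axis z_2 = (0.2500,0.4330,-0.8660); lever o_n−o_2 = (-0.7321,2.7321,-3.4641)
cross product → J_v[:, 2] = (0.8660,1.5000,1.0000)
J_ω[:, 2] = z_2
entry J[4][2] = 0.4330

0.433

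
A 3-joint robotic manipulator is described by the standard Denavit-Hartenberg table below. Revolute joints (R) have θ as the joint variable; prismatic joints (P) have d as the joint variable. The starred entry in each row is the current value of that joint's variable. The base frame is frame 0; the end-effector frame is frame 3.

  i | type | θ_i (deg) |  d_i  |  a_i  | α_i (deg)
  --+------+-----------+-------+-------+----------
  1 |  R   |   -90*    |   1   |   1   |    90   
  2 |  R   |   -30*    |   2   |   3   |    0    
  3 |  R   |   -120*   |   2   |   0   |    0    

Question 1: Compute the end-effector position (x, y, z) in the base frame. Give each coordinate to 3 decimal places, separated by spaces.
after link 1: o_1 = (0.0000, -1.0000, 1.0000)
after link 2: o_2 = (-2.0000, -3.5981, -0.5000)
after link 3: o_3 = (-4.0000, -3.5981, -0.5000)

-4.000 -3.598 -0.500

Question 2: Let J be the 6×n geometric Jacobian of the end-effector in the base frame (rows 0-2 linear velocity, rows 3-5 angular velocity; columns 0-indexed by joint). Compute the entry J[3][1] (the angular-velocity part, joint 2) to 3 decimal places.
-1.000

axis z_1 = (-1.0000,-0.0000,0.0000); lever o_n−o_1 = (-4.0000,-2.5981,-1.5000)
cross product → J_v[:, 1] = (0.0000,-1.5000,2.5981)
J_ω[:, 1] = z_1
entry J[3][1] = -1.0000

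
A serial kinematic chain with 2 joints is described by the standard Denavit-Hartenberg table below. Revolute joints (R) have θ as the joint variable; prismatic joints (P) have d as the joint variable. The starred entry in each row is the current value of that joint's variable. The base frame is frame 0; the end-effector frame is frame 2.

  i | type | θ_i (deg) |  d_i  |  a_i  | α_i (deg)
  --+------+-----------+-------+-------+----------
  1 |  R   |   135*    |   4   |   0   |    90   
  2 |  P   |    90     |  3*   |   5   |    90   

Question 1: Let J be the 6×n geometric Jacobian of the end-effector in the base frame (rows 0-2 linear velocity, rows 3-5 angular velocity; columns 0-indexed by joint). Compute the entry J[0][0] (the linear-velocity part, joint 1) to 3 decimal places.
axis z_0 = ẑ; lever o_n−o_0 = (2.1213,2.1213,9.0000)
cross product → J_v[:, 0] = (-2.1213,2.1213,0.0000)
J_ω[:, 0] = z_0
entry J[0][0] = -2.1213

-2.121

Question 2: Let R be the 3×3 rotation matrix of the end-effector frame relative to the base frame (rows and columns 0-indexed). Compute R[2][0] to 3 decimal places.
1.000

End-effector x-axis (col 0 of R) = (-0.0000,0.0000,1.0000)
R[2][0] = 1.0000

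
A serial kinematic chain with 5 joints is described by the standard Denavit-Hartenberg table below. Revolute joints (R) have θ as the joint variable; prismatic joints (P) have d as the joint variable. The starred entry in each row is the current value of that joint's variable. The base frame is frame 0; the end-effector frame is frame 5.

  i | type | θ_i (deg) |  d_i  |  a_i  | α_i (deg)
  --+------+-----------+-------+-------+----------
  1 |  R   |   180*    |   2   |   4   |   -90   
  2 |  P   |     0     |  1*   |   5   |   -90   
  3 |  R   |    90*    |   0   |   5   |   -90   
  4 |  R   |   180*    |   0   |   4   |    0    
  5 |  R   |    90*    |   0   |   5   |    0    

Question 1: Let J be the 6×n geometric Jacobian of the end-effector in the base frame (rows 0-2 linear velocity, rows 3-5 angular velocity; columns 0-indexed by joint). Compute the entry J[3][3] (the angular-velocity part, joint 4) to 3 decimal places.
axis z_3 = (1.0000,-0.0000,-0.0000); lever o_n−o_3 = (0.0000,-4.0000,-5.0000)
cross product → J_v[:, 3] = (0.0000,5.0000,-4.0000)
J_ω[:, 3] = z_3
entry J[3][3] = 1.0000

1.000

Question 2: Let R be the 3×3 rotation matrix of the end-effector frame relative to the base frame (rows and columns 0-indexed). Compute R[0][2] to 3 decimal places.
1.000

End-effector z-axis (col 2 of R) = (1.0000,-0.0000,-0.0000)
R[0][2] = 1.0000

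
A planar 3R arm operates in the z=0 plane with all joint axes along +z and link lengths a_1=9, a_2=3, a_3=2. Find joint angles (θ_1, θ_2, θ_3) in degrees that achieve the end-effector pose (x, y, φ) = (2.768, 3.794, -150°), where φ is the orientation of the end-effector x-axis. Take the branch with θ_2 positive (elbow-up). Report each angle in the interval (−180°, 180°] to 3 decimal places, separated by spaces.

wrist centre = target − a_3·(cos φ, sin φ) = (4.5001, 4.7940)
cos θ_2 = (43.2329−9²−3²)/(2·9·3) = -0.8661; θ_2 = 150.0037° (elbow-up)
β = atan2(4.7940,4.5001) = 46.8115°; ψ = atan2(1.4998,6.4018) = 13.1856°
θ_1 = β − ψ = 33.6260°
θ_3 = φ − θ_1 − θ_2 = 26.3704° (wrapped to (-180°,180°])

33.626 150.004 26.370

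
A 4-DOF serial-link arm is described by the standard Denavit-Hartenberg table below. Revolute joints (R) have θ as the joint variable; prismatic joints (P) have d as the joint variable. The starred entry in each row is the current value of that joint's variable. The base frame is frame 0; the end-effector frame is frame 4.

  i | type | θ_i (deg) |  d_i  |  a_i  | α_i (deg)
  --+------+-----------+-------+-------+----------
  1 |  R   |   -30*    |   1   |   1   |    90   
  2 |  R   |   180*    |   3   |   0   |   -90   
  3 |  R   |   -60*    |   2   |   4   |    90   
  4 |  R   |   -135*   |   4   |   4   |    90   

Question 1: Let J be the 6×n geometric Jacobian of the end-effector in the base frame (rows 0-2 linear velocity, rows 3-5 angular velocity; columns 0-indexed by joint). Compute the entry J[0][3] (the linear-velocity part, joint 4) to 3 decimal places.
-2.449

axis z_3 = (0.5000,-0.8660,-0.0000); lever o_n−o_3 = (4.4495,-2.0499,2.8284)
cross product → J_v[:, 3] = (-2.4495,-1.4142,2.8284)
J_ω[:, 3] = z_3
entry J[0][3] = -2.4495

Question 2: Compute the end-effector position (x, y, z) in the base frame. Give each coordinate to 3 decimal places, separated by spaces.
0.351 -7.148 1.828

after link 1: o_1 = (0.8660, -0.5000, 1.0000)
after link 2: o_2 = (-0.6340, -3.0981, 1.0000)
after link 3: o_3 = (-4.0981, -5.0981, -1.0000)
after link 4: o_4 = (0.3514, -7.1480, 1.8284)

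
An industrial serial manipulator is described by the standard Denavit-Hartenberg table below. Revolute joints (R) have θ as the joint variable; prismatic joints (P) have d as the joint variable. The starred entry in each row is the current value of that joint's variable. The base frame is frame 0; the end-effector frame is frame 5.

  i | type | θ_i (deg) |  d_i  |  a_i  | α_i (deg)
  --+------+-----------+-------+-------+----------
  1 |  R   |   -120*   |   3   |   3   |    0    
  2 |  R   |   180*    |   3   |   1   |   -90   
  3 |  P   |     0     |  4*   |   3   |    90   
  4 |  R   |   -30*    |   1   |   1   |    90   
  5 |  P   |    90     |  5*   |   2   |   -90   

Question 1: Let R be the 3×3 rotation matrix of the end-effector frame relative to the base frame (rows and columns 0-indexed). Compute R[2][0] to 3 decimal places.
1.000

End-effector x-axis (col 0 of R) = (0.0000,0.0000,1.0000)
R[2][0] = 1.0000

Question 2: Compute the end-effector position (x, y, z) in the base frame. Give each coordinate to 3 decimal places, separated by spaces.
after link 1: o_1 = (-1.5000, -2.5981, 3.0000)
after link 2: o_2 = (-1.0000, -1.7321, 6.0000)
after link 3: o_3 = (-2.9641, 2.8660, 6.0000)
after link 4: o_4 = (-2.0981, 3.3660, 7.0000)
after link 5: o_5 = (0.4019, -0.9641, 9.0000)

0.402 -0.964 9.000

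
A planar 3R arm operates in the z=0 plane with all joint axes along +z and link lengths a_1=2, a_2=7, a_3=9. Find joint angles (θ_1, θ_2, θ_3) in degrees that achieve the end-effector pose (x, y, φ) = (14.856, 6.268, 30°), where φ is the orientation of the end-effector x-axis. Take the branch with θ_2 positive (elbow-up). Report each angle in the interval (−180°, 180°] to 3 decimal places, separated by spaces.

-60.009 90.011 -0.002

wrist centre = target − a_3·(cos φ, sin φ) = (7.0618, 1.7680)
cos θ_2 = (52.9944−2²−7²)/(2·2·7) = -0.0002; θ_2 = 90.0114° (elbow-up)
β = atan2(1.7680,7.0618) = 14.0558°; ψ = atan2(7.0000,1.9986) = 74.0651°
θ_1 = β − ψ = -60.0094°
θ_3 = φ − θ_1 − θ_2 = -0.0020° (wrapped to (-180°,180°])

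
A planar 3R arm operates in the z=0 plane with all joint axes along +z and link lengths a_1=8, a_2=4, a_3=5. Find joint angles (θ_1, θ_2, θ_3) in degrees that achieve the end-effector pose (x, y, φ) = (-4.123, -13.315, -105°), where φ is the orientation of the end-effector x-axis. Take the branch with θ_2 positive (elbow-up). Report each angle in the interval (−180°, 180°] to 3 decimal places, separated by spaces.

wrist centre = target − a_3·(cos φ, sin φ) = (-2.8289, -8.4854)
cos θ_2 = (80.0042−8²−4²)/(2·8·4) = 0.0001; θ_2 = 89.9962° (elbow-up)
β = atan2(-8.4854,-2.8289) = -108.4377°; ψ = atan2(4.0000,8.0003) = 26.5643°
θ_1 = β − ψ = -135.0020°
θ_3 = φ − θ_1 − θ_2 = -59.9943° (wrapped to (-180°,180°])

-135.002 89.996 -59.994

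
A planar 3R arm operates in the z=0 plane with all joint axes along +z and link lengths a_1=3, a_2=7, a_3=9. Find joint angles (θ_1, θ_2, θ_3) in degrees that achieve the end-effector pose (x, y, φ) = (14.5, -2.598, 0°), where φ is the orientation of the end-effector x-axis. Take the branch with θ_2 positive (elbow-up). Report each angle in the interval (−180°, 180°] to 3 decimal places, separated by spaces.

-120.000 120.001 -0.001

wrist centre = target − a_3·(cos φ, sin φ) = (5.5000, -2.5980)
cos θ_2 = (36.9996−3²−7²)/(2·3·7) = -0.5000; θ_2 = 120.0006° (elbow-up)
β = atan2(-2.5980,5.5000) = -25.2843°; ψ = atan2(6.0621,-0.5001) = 94.7157°
θ_1 = β − ψ = -120.0000°
θ_3 = φ − θ_1 − θ_2 = -0.0006° (wrapped to (-180°,180°])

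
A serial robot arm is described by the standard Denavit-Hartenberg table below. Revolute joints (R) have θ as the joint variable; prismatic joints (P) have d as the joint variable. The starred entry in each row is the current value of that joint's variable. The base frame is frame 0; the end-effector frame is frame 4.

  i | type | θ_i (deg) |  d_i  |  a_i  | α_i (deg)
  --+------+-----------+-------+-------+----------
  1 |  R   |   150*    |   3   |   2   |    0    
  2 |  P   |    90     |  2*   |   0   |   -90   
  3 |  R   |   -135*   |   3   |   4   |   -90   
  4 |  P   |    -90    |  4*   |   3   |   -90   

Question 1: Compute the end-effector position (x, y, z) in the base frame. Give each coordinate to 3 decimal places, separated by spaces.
after link 1: o_1 = (-1.7321, 1.0000, 3.0000)
after link 2: o_2 = (-1.7321, 1.0000, 5.0000)
after link 3: o_3 = (2.2802, 1.9495, 7.8284)
after link 4: o_4 = (3.4641, -2.0000, 10.6569)

3.464 -2.000 10.657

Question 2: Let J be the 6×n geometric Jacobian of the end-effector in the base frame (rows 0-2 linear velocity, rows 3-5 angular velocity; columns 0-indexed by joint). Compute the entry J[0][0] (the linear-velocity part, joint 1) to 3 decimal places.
axis z_0 = ẑ; lever o_n−o_0 = (3.4641,-2.0000,10.6569)
cross product → J_v[:, 0] = (2.0000,3.4641,-0.0000)
J_ω[:, 0] = z_0
entry J[0][0] = 2.0000

2.000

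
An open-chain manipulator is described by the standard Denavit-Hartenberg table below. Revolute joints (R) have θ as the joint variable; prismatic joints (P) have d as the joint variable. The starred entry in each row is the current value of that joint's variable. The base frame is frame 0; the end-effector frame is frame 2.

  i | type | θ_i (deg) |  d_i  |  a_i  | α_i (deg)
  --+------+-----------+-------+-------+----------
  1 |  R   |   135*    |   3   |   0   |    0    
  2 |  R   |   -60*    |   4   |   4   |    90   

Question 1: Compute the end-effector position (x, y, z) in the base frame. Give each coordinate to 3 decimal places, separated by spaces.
after link 1: o_1 = (0.0000, 0.0000, 3.0000)
after link 2: o_2 = (1.0353, 3.8637, 7.0000)

1.035 3.864 7.000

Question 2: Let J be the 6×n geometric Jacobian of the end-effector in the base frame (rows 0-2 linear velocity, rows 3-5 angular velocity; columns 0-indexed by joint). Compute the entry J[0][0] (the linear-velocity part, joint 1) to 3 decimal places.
-3.864

axis z_0 = ẑ; lever o_n−o_0 = (1.0353,3.8637,7.0000)
cross product → J_v[:, 0] = (-3.8637,1.0353,0.0000)
J_ω[:, 0] = z_0
entry J[0][0] = -3.8637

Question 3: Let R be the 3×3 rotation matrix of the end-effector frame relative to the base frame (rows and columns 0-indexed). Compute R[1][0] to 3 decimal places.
0.966

End-effector x-axis (col 0 of R) = (0.2588,0.9659,0.0000)
R[1][0] = 0.9659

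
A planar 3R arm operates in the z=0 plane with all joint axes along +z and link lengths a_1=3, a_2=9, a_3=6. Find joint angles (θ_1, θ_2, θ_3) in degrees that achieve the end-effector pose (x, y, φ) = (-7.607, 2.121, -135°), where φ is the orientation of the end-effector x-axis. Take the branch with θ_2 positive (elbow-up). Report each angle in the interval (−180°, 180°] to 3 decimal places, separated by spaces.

0.001 135.002 89.996

wrist centre = target − a_3·(cos φ, sin φ) = (-3.3644, 6.3636)
cos θ_2 = (51.8148−3²−9²)/(2·3·9) = -0.7071; θ_2 = 135.0021° (elbow-up)
β = atan2(6.3636,-3.3644) = 117.8647°; ψ = atan2(6.3637,-3.3642) = 117.8632°
θ_1 = β − ψ = 0.0015°
θ_3 = φ − θ_1 − θ_2 = 89.9964° (wrapped to (-180°,180°])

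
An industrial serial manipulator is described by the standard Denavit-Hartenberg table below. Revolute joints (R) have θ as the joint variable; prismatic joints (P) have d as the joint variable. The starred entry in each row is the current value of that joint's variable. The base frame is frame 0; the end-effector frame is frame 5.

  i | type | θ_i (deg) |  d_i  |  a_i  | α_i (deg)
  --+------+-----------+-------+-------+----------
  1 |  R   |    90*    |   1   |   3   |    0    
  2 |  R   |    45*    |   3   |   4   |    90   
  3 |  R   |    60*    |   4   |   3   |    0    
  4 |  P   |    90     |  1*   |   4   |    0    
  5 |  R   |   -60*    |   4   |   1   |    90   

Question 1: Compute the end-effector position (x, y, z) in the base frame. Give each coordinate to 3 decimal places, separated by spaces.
4.924 10.804 9.598

after link 1: o_1 = (0.0000, 3.0000, 1.0000)
after link 2: o_2 = (-2.8284, 5.8284, 4.0000)
after link 3: o_3 = (-1.0607, 9.7175, 6.5981)
after link 4: o_4 = (2.0959, 7.9751, 8.5981)
after link 5: o_5 = (4.9244, 10.8036, 9.5981)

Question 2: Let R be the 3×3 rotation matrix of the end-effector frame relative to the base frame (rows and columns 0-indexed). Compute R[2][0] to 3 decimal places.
End-effector x-axis (col 0 of R) = (-0.0000,-0.0000,1.0000)
R[2][0] = 1.0000

1.000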